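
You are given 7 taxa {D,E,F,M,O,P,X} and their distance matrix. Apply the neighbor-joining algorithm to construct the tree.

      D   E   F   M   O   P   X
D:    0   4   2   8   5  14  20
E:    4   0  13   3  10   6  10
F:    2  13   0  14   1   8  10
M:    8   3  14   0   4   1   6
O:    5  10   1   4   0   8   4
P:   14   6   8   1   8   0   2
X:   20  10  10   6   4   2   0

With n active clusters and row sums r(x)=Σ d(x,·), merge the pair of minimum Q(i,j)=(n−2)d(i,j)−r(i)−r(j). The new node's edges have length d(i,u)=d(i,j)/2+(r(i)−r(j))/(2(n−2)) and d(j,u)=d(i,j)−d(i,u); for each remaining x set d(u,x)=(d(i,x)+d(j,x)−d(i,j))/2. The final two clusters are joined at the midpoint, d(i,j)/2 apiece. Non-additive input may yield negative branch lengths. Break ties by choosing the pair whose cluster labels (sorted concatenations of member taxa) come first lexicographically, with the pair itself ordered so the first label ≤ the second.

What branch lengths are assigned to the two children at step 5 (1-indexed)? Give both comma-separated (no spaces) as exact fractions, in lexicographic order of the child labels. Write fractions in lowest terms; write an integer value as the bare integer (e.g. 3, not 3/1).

step 1: merge (D,F) at d=2, Q=-91; branch lengths D→3/2, F→1/2; new cluster DF
  updated: d(DF,E)=15/2, d(DF,M)=10, d(DF,O)=2, d(DF,P)=10, d(DF,X)=14
step 2: merge (DF,O) at d=2, Q=-127/2; branch lengths DF→47/16, O→-15/16; new cluster DFO
  updated: d(DFO,E)=31/4, d(DFO,M)=6, d(DFO,P)=8, d(DFO,X)=8
step 3: merge (P,X) at d=2, Q=-37; branch lengths P→-1/2, X→5/2; new cluster PX
  updated: d(DFO,PX)=7, d(E,PX)=7, d(M,PX)=5/2
step 4: merge (DFO,PX) at d=7, Q=-93/4; branch lengths DFO→73/16, PX→39/16; new cluster DFOPX
  updated: d(DFOPX,E)=31/8, d(DFOPX,M)=3/4
step 5: merge (DFOPX,E) at d=31/8, Q=-61/8; branch lengths DFOPX→13/16, E→49/16; new cluster DEFOPX
  updated: d(DEFOPX,M)=-1/16
step 6: merge (DEFOPX,M) at d=-1/16; branch lengths DEFOPX→-1/32, M→-1/32; new cluster DEFMOPX
final tree: (((((D:3/2,F:1/2):47/16,O:-15/16):73/16,(P:-1/2,X:5/2):39/16):13/16,E:49/16):-1/32,M:-1/32)
total length: 269/16

13/16,49/16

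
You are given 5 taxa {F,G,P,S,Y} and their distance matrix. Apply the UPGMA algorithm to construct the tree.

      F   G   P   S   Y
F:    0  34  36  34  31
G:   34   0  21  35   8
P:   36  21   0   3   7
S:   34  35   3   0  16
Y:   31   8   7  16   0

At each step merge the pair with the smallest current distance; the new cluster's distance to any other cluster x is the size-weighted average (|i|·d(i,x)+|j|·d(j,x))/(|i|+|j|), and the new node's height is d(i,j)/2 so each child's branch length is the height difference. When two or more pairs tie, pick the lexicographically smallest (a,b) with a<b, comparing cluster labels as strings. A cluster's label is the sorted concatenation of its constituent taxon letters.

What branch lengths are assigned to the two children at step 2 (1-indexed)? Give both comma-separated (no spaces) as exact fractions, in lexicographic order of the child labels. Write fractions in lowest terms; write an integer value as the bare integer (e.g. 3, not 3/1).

iteration 1: select P,S (d=3); attach at lengths (3/2, 3/2); label the merged cluster PS
  updated: d(F,PS)=35, d(G,PS)=28, d(PS,Y)=23/2
iteration 2: select G,Y (d=8); attach at lengths (4, 4); label the merged cluster GY
  updated: d(F,GY)=65/2, d(GY,PS)=79/4
iteration 3: select GY,PS (d=79/4); attach at lengths (47/8, 67/8); label the merged cluster GPSY
  updated: d(F,GPSY)=135/4
iteration 4: select F,GPSY (d=135/4); attach at lengths (135/8, 7); label the merged cluster FGPSY
final tree: (F:135/8,((G:4,Y:4):47/8,(P:3/2,S:3/2):67/8):7)
total length: 393/8

4,4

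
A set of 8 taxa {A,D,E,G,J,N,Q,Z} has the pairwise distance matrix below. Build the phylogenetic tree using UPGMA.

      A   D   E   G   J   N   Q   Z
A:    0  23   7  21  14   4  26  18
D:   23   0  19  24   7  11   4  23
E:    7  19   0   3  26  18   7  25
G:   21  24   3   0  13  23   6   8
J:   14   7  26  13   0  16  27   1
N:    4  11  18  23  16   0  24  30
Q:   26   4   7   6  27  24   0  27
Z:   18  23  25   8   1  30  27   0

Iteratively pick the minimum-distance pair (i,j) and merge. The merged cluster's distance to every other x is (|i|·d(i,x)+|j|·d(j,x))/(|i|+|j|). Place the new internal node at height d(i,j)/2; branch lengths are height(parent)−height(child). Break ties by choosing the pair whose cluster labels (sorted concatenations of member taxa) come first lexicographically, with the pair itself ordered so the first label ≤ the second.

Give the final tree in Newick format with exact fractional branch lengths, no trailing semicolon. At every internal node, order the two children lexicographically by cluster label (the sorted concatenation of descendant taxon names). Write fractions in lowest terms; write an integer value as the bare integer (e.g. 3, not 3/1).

(((A:2,N:2):121/16,((D:2,Q:2):5,(E:3/2,G:3/2):11/2):41/16):3/16,(J:1/2,Z:1/2):37/4)

1. join J+Z (d=1) ⇒ JZ; edges |J|=1/2, |Z|=1/2
  updated: d(A,JZ)=16, d(D,JZ)=15, d(E,JZ)=51/2, d(G,JZ)=21/2, d(JZ,N)=23, d(JZ,Q)=27
2. join E+G (d=3) ⇒ EG; edges |E|=3/2, |G|=3/2
  updated: d(A,EG)=14, d(D,EG)=43/2, d(EG,JZ)=18, d(EG,N)=41/2, d(EG,Q)=13/2
3. join A+N (d=4) ⇒ AN; edges |A|=2, |N|=2
  updated: d(AN,D)=17, d(AN,EG)=69/4, d(AN,JZ)=39/2, d(AN,Q)=25
4. join D+Q (d=4) ⇒ DQ; edges |D|=2, |Q|=2
  updated: d(AN,DQ)=21, d(DQ,EG)=14, d(DQ,JZ)=21
5. join DQ+EG (d=14) ⇒ DEGQ; edges |DQ|=5, |EG|=11/2
  updated: d(AN,DEGQ)=153/8, d(DEGQ,JZ)=39/2
6. join AN+DEGQ (d=153/8) ⇒ ADEGNQ; edges |AN|=121/16, |DEGQ|=41/16
  updated: d(ADEGNQ,JZ)=39/2
7. join ADEGNQ+JZ (d=39/2) ⇒ ADEGJNQZ; edges |ADEGNQ|=3/16, |JZ|=37/4
final tree: (((A:2,N:2):121/16,((D:2,Q:2):5,(E:3/2,G:3/2):11/2):41/16):3/16,(J:1/2,Z:1/2):37/4)
total length: 673/16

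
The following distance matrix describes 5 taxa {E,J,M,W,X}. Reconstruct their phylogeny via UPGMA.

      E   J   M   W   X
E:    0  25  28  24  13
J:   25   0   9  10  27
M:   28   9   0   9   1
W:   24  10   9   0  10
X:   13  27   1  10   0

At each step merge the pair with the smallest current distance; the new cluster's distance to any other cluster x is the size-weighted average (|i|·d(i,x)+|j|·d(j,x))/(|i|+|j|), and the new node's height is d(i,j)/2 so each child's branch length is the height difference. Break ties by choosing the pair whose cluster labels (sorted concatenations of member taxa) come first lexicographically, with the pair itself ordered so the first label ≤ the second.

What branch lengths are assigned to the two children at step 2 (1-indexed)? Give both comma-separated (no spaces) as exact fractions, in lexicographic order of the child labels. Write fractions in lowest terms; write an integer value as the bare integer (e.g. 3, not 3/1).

17/4,19/4

step 1: merge (M,X) at d=1; branch lengths M→1/2, X→1/2; new cluster MX
  updated: d(E,MX)=41/2, d(J,MX)=18, d(MX,W)=19/2
step 2: merge (MX,W) at d=19/2; branch lengths MX→17/4, W→19/4; new cluster MWX
  updated: d(E,MWX)=65/3, d(J,MWX)=46/3
step 3: merge (J,MWX) at d=46/3; branch lengths J→23/3, MWX→35/12; new cluster JMWX
  updated: d(E,JMWX)=45/2
step 4: merge (E,JMWX) at d=45/2; branch lengths E→45/4, JMWX→43/12; new cluster EJMWX
final tree: (E:45/4,(J:23/3,((M:1/2,X:1/2):17/4,W:19/4):35/12):43/12)
total length: 425/12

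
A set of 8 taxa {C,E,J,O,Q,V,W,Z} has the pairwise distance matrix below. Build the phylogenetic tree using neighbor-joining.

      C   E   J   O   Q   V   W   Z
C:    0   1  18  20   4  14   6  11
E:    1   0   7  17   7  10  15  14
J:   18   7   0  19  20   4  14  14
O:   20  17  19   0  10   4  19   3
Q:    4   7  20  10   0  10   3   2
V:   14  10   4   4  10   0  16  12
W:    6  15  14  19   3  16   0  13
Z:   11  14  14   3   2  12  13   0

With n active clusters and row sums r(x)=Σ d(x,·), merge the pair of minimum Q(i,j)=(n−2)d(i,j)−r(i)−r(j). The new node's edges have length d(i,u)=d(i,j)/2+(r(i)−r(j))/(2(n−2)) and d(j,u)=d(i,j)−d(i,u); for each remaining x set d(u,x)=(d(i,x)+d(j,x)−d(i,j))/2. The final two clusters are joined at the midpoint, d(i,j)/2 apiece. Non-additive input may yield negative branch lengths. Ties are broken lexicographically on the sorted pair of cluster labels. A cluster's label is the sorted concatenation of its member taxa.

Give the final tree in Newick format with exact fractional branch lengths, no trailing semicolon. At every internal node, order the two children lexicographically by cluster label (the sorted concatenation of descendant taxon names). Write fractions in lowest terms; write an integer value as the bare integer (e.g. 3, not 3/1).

((((C:-1/16,E:17/16):63/16,((J:15/4,V:1/4):59/12,(O:41/12,Z:-5/12):23/6):53/16):33/16,Q:-1):2,W:2)

iteration 1: select O,Z (d=3, Q=-143); attach at lengths (41/12, -5/12); label the merged cluster OZ
  updated: d(C,OZ)=14, d(E,OZ)=14, d(J,OZ)=15, d(OZ,Q)=9/2, d(OZ,V)=13/2, d(OZ,W)=29/2
iteration 2: select J,V (d=4, Q=-237/2); attach at lengths (15/4, 1/4); label the merged cluster JV
  updated: d(C,JV)=14, d(E,JV)=13/2, d(JV,OZ)=35/4, d(JV,Q)=13, d(JV,W)=13
iteration 3: select C,E (d=1, Q=-157/2); attach at lengths (-1/16, 17/16); label the merged cluster CE
  updated: d(CE,JV)=39/4, d(CE,OZ)=27/2, d(CE,Q)=5, d(CE,W)=10
iteration 4: select JV,OZ (d=35/4, Q=-119/2); attach at lengths (59/12, 23/6); label the merged cluster JOVZ
  updated: d(CE,JOVZ)=29/4, d(JOVZ,Q)=35/8, d(JOVZ,W)=75/8
iteration 5: select CE,JOVZ (d=29/4, Q=-115/4); attach at lengths (63/16, 53/16); label the merged cluster CEJOVZ
  updated: d(CEJOVZ,Q)=17/16, d(CEJOVZ,W)=97/16
iteration 6: select CEJOVZ,Q (d=17/16, Q=-81/8); attach at lengths (33/16, -1); label the merged cluster CEJOQVZ
  updated: d(CEJOQVZ,W)=4
iteration 7: select CEJOQVZ,W (d=4); attach at lengths (2, 2); label the merged cluster CEJOQVWZ
final tree: ((((C:-1/16,E:17/16):63/16,((J:15/4,V:1/4):59/12,(O:41/12,Z:-5/12):23/6):53/16):33/16,Q:-1):2,W:2)
total length: 465/16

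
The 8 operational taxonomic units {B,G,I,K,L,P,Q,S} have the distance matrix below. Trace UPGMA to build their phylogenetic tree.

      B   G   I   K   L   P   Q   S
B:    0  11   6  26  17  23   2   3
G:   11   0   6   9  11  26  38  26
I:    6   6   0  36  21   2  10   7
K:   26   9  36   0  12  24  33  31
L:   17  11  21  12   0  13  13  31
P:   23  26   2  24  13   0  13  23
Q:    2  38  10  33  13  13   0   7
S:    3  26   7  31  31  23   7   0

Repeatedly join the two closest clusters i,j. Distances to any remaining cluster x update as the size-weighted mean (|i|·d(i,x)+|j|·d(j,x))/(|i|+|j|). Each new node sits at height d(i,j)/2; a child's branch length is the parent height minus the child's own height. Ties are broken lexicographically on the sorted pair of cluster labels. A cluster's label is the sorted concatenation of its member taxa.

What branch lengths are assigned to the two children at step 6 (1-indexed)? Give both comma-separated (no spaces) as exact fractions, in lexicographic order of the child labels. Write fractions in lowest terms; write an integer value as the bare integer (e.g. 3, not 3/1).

iteration 1: select B,Q (d=2); attach at lengths (1, 1); label the merged cluster BQ
  updated: d(BQ,G)=49/2, d(BQ,I)=8, d(BQ,K)=59/2, d(BQ,L)=15, d(BQ,P)=18, d(BQ,S)=5
iteration 2: select I,P (d=2); attach at lengths (1, 1); label the merged cluster IP
  updated: d(BQ,IP)=13, d(G,IP)=16, d(IP,K)=30, d(IP,L)=17, d(IP,S)=15
iteration 3: select BQ,S (d=5); attach at lengths (3/2, 5/2); label the merged cluster BQS
  updated: d(BQS,G)=25, d(BQS,IP)=41/3, d(BQS,K)=30, d(BQS,L)=61/3
iteration 4: select G,K (d=9); attach at lengths (9/2, 9/2); label the merged cluster GK
  updated: d(BQS,GK)=55/2, d(GK,IP)=23, d(GK,L)=23/2
iteration 5: select GK,L (d=23/2); attach at lengths (5/4, 23/4); label the merged cluster GKL
  updated: d(BQS,GKL)=226/9, d(GKL,IP)=21
iteration 6: select BQS,IP (d=41/3); attach at lengths (13/3, 35/6); label the merged cluster BIPQS
  updated: d(BIPQS,GKL)=352/15
iteration 7: select BIPQS,GKL (d=352/15); attach at lengths (49/10, 359/60); label the merged cluster BGIKLPQS
final tree: ((((B:1,Q:1):3/2,S:5/2):13/3,(I:1,P:1):35/6):49/10,((G:9/2,K:9/2):5/4,L:23/4):359/60)
total length: 901/20

13/3,35/6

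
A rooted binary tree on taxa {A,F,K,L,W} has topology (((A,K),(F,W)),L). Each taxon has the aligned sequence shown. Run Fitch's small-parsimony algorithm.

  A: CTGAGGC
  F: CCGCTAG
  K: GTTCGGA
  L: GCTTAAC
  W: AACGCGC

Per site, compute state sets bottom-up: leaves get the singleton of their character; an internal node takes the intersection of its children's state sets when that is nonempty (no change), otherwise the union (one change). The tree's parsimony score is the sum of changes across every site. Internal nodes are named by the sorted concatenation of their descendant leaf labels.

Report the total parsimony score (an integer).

18

[col 0] AK: children A:{C}, K:{G} ∪→ {C,G}; cost 1
[col 0] FW: children F:{C}, W:{A} ∪→ {A,C}; cost 1
[col 0] AFKW: children AK:{C,G}, FW:{A,C} ∩→ {C}; cost 0
[col 0] AFKLW: children AFKW:{C}, L:{G} ∪→ {C,G}; cost 1
[col 1] AK: children A:{T}, K:{T} ∩→ {T}; cost 0
[col 1] FW: children F:{C}, W:{A} ∪→ {A,C}; cost 1
[col 1] AFKW: children AK:{T}, FW:{A,C} ∪→ {A,C,T}; cost 1
[col 1] AFKLW: children AFKW:{A,C,T}, L:{C} ∩→ {C}; cost 0
[col 2] AK: children A:{G}, K:{T} ∪→ {G,T}; cost 1
[col 2] FW: children F:{G}, W:{C} ∪→ {C,G}; cost 1
[col 2] AFKW: children AK:{G,T}, FW:{C,G} ∩→ {G}; cost 0
[col 2] AFKLW: children AFKW:{G}, L:{T} ∪→ {G,T}; cost 1
[col 3] AK: children A:{A}, K:{C} ∪→ {A,C}; cost 1
[col 3] FW: children F:{C}, W:{G} ∪→ {C,G}; cost 1
[col 3] AFKW: children AK:{A,C}, FW:{C,G} ∩→ {C}; cost 0
[col 3] AFKLW: children AFKW:{C}, L:{T} ∪→ {C,T}; cost 1
[col 4] AK: children A:{G}, K:{G} ∩→ {G}; cost 0
[col 4] FW: children F:{T}, W:{C} ∪→ {C,T}; cost 1
[col 4] AFKW: children AK:{G}, FW:{C,T} ∪→ {C,G,T}; cost 1
[col 4] AFKLW: children AFKW:{C,G,T}, L:{A} ∪→ {A,C,G,T}; cost 1
[col 5] AK: children A:{G}, K:{G} ∩→ {G}; cost 0
[col 5] FW: children F:{A}, W:{G} ∪→ {A,G}; cost 1
[col 5] AFKW: children AK:{G}, FW:{A,G} ∩→ {G}; cost 0
[col 5] AFKLW: children AFKW:{G}, L:{A} ∪→ {A,G}; cost 1
[col 6] AK: children A:{C}, K:{A} ∪→ {A,C}; cost 1
[col 6] FW: children F:{G}, W:{C} ∪→ {C,G}; cost 1
[col 6] AFKW: children AK:{A,C}, FW:{C,G} ∩→ {C}; cost 0
[col 6] AFKLW: children AFKW:{C}, L:{C} ∩→ {C}; cost 0
per-site changes: [3, 2, 3, 3, 3, 2, 2]; total = 18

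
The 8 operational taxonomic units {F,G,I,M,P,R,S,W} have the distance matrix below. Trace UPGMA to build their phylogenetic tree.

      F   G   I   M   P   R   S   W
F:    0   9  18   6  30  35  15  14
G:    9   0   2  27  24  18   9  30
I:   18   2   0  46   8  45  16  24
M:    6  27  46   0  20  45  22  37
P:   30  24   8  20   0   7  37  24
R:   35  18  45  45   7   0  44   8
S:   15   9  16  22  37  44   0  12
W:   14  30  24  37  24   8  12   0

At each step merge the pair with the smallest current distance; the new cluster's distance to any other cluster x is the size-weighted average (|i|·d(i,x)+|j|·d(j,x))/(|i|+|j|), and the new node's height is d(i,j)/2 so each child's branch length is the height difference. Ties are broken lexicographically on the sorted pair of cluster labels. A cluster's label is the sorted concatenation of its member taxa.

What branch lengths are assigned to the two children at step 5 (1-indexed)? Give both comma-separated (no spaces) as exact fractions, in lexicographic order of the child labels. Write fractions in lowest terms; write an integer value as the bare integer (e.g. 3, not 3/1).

71/8,31/8

step 1: merge (G,I) at d=2; branch lengths G→1, I→1; new cluster GI
  updated: d(F,GI)=27/2, d(GI,M)=73/2, d(GI,P)=16, d(GI,R)=63/2, d(GI,S)=25/2, d(GI,W)=27
step 2: merge (F,M) at d=6; branch lengths F→3, M→3; new cluster FM
  updated: d(FM,GI)=25, d(FM,P)=25, d(FM,R)=40, d(FM,S)=37/2, d(FM,W)=51/2
step 3: merge (P,R) at d=7; branch lengths P→7/2, R→7/2; new cluster PR
  updated: d(FM,PR)=65/2, d(GI,PR)=95/4, d(PR,S)=81/2, d(PR,W)=16
step 4: merge (S,W) at d=12; branch lengths S→6, W→6; new cluster SW
  updated: d(FM,SW)=22, d(GI,SW)=79/4, d(PR,SW)=113/4
step 5: merge (GI,SW) at d=79/4; branch lengths GI→71/8, SW→31/8; new cluster GISW
  updated: d(FM,GISW)=47/2, d(GISW,PR)=26
step 6: merge (FM,GISW) at d=47/2; branch lengths FM→35/4, GISW→15/8; new cluster FGIMSW
  updated: d(FGIMSW,PR)=169/6
step 7: merge (FGIMSW,PR) at d=169/6; branch lengths FGIMSW→7/3, PR→127/12; new cluster FGIMPRSW
final tree: (((F:3,M:3):35/4,((G:1,I:1):71/8,(S:6,W:6):31/8):15/8):7/3,(P:7/2,R:7/2):127/12)
total length: 1519/24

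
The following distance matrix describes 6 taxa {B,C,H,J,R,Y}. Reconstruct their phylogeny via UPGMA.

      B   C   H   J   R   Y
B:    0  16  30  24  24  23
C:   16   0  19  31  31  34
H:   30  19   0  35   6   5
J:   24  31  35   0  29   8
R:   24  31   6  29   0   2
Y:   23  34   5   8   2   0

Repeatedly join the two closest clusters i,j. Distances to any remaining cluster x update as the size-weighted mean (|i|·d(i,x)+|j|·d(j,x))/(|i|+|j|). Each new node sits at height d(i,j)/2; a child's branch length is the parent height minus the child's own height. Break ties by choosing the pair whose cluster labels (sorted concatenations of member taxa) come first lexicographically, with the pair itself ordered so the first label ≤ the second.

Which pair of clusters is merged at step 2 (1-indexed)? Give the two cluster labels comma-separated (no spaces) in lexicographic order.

H,RY

iteration 1: select R,Y (d=2); attach at lengths (1, 1); label the merged cluster RY
  updated: d(B,RY)=47/2, d(C,RY)=65/2, d(H,RY)=11/2, d(J,RY)=37/2
iteration 2: select H,RY (d=11/2); attach at lengths (11/4, 7/4); label the merged cluster HRY
  updated: d(B,HRY)=77/3, d(C,HRY)=28, d(HRY,J)=24
iteration 3: select B,C (d=16); attach at lengths (8, 8); label the merged cluster BC
  updated: d(BC,HRY)=161/6, d(BC,J)=55/2
iteration 4: select HRY,J (d=24); attach at lengths (37/4, 12); label the merged cluster HJRY
  updated: d(BC,HJRY)=27
iteration 5: select BC,HJRY (d=27); attach at lengths (11/2, 3/2); label the merged cluster BCHJRY
final tree: ((B:8,C:8):11/2,((H:11/4,(R:1,Y:1):7/4):37/4,J:12):3/2)
total length: 203/4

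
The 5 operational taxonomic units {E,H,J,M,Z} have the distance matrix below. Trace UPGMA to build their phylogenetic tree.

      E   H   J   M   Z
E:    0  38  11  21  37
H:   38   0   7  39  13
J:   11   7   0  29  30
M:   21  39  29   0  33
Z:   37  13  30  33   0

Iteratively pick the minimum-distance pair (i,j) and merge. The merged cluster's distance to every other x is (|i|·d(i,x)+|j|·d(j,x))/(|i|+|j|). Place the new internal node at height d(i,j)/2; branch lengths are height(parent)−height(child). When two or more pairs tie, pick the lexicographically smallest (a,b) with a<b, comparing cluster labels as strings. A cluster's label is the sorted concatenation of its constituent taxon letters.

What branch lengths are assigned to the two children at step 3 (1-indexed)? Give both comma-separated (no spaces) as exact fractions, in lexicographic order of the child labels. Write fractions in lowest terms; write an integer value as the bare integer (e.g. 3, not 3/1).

iteration 1: select H,J (d=7); attach at lengths (7/2, 7/2); label the merged cluster HJ
  updated: d(E,HJ)=49/2, d(HJ,M)=34, d(HJ,Z)=43/2
iteration 2: select E,M (d=21); attach at lengths (21/2, 21/2); label the merged cluster EM
  updated: d(EM,HJ)=117/4, d(EM,Z)=35
iteration 3: select HJ,Z (d=43/2); attach at lengths (29/4, 43/4); label the merged cluster HJZ
  updated: d(EM,HJZ)=187/6
iteration 4: select EM,HJZ (d=187/6); attach at lengths (61/12, 29/6); label the merged cluster EHJMZ
final tree: ((E:21/2,M:21/2):61/12,((H:7/2,J:7/2):29/4,Z:43/4):29/6)
total length: 671/12

29/4,43/4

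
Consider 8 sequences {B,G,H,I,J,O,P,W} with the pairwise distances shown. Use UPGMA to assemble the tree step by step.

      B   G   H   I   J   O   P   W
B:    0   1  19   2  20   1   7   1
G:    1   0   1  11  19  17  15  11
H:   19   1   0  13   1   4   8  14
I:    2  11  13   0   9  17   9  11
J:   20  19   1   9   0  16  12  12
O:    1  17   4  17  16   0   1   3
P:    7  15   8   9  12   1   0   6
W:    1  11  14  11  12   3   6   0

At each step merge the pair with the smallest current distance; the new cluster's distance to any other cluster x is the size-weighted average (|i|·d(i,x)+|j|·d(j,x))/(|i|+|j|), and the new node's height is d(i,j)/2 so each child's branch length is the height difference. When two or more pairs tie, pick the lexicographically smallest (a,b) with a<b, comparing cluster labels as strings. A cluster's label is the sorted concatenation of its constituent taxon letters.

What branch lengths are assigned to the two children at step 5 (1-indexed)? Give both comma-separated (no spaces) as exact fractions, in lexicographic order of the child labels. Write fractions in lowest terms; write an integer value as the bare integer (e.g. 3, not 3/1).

1. join B+G (d=1) ⇒ BG; edges |B|=1/2, |G|=1/2
  updated: d(BG,H)=10, d(BG,I)=13/2, d(BG,J)=39/2, d(BG,O)=9, d(BG,P)=11, d(BG,W)=6
2. join H+J (d=1) ⇒ HJ; edges |H|=1/2, |J|=1/2
  updated: d(BG,HJ)=59/4, d(HJ,I)=11, d(HJ,O)=10, d(HJ,P)=10, d(HJ,W)=13
3. join O+P (d=1) ⇒ OP; edges |O|=1/2, |P|=1/2
  updated: d(BG,OP)=10, d(HJ,OP)=10, d(I,OP)=13, d(OP,W)=9/2
4. join OP+W (d=9/2) ⇒ OPW; edges |OP|=7/4, |W|=9/4
  updated: d(BG,OPW)=26/3, d(HJ,OPW)=11, d(I,OPW)=37/3
5. join BG+I (d=13/2) ⇒ BGI; edges |BG|=11/4, |I|=13/4
  updated: d(BGI,HJ)=27/2, d(BGI,OPW)=89/9
6. join BGI+OPW (d=89/9) ⇒ BGIOPW; edges |BGI|=61/36, |OPW|=97/36
  updated: d(BGIOPW,HJ)=49/4
7. join BGIOPW+HJ (d=49/4) ⇒ BGHIJOPW; edges |BGIOPW|=85/72, |HJ|=45/8
final tree: ((((B:1/2,G:1/2):11/4,I:13/4):61/36,((O:1/2,P:1/2):7/4,W:9/4):97/36):85/72,(H:1/2,J:1/2):45/8)
total length: 871/36

11/4,13/4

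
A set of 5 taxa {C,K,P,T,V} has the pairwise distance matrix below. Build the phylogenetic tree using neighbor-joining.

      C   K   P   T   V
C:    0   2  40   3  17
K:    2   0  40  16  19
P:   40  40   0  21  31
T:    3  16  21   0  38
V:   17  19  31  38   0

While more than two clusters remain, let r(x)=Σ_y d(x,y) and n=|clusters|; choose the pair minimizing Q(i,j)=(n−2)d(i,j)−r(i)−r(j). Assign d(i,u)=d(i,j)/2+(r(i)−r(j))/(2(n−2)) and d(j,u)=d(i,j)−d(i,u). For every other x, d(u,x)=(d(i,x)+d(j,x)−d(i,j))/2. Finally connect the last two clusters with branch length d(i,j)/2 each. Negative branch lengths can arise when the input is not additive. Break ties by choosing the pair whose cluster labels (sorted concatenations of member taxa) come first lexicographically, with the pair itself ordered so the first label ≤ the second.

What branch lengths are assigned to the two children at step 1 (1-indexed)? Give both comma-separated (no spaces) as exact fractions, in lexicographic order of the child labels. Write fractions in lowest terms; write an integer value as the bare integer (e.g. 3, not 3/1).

1. join P+T (d=21, Q=-147) ⇒ PT; edges |P|=39/2, |T|=3/2
  updated: d(C,PT)=11, d(K,PT)=35/2, d(PT,V)=24
2. join C+K (d=2, Q=-129/2) ⇒ CK; edges |C|=-9/8, |K|=25/8
  updated: d(CK,PT)=53/4, d(CK,V)=17
3. join CK+PT (d=53/4, Q=-217/4) ⇒ CKPT; edges |CK|=25/8, |PT|=81/8
  updated: d(CKPT,V)=111/8
4. join CKPT+V (d=111/8) ⇒ CKPTV; edges |CKPT|=111/16, |V|=111/16
final tree: (((C:-9/8,K:25/8):25/8,(P:39/2,T:3/2):81/8):111/16,V:111/16)
total length: 401/8

39/2,3/2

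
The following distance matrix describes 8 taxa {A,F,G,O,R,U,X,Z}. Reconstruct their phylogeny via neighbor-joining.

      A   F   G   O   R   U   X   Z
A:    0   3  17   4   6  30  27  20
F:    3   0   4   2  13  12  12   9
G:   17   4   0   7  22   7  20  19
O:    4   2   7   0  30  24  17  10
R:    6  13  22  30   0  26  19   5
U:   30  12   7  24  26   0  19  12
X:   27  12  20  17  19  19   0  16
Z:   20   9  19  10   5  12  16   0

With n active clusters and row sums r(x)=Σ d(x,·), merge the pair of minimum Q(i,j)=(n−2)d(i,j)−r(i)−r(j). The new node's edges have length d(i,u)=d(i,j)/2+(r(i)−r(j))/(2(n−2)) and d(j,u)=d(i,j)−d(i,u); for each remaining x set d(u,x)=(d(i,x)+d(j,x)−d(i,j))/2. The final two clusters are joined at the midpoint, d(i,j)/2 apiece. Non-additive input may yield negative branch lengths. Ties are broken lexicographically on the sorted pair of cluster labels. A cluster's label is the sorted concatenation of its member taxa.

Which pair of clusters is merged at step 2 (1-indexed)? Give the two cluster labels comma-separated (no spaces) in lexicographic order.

step 1: merge (A,R) at d=6, Q=-192; branch lengths A→11/6, R→25/6; new cluster AR
  updated: d(AR,F)=5, d(AR,G)=33/2, d(AR,O)=14, d(AR,U)=25, d(AR,X)=20, d(AR,Z)=19/2
step 2: merge (G,U) at d=7, Q=-275/2; branch lengths G→19/20, U→121/20; new cluster GU
  updated: d(AR,GU)=69/4, d(F,GU)=9/2, d(GU,O)=12, d(GU,X)=16, d(GU,Z)=12
step 3: merge (AR,Z) at d=19/2, Q=-337/4; branch lengths AR→189/32, Z→115/32; new cluster ARZ
  updated: d(ARZ,F)=9/4, d(ARZ,GU)=79/8, d(ARZ,O)=29/4, d(ARZ,X)=53/4
step 4: merge (F,O) at d=2, Q=-53; branch lengths F→-23/12, O→47/12; new cluster FO
  updated: d(ARZ,FO)=15/4, d(FO,GU)=29/4, d(FO,X)=27/2
step 5: merge (ARZ,FO) at d=15/4, Q=-351/8; branch lengths ARZ→79/32, FO→41/32; new cluster AFORZ
  updated: d(AFORZ,GU)=107/16, d(AFORZ,X)=23/2
step 6: merge (AFORZ,GU) at d=107/16, Q=-547/16; branch lengths AFORZ→35/32, GU→179/32; new cluster AFGORUZ
  updated: d(AFGORUZ,X)=333/32
step 7: merge (AFGORUZ,X) at d=333/32; branch lengths AFGORUZ→333/64, X→333/64; new cluster AFGORUXZ
final tree: (((((A:11/6,R:25/6):189/32,Z:115/32):79/32,(F:-23/12,O:47/12):41/32):35/32,(G:19/20,U:121/20):179/32):333/64,X:333/64)
total length: 1451/32

G,U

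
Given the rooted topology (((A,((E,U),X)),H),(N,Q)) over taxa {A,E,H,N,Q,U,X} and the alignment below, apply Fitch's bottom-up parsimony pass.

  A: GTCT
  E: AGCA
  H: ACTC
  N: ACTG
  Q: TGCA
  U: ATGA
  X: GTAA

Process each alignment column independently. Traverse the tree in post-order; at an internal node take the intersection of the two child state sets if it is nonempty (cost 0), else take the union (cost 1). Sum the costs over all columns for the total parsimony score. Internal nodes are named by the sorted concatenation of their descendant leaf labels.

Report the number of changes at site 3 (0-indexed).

site 0, node EU: E={A} ∩ U={A} → {A} (+0)
site 0, node EUX: EU={A} ∪ X={G} → {A,G} (+1)
site 0, node AEUX: A={G} ∩ EUX={A,G} → {G} (+0)
site 0, node AEHUX: AEUX={G} ∪ H={A} → {A,G} (+1)
site 0, node NQ: N={A} ∪ Q={T} → {A,T} (+1)
site 0, node AEHNQUX: AEHUX={A,G} ∩ NQ={A,T} → {A} (+0)
site 1, node EU: E={G} ∪ U={T} → {G,T} (+1)
site 1, node EUX: EU={G,T} ∩ X={T} → {T} (+0)
site 1, node AEUX: A={T} ∩ EUX={T} → {T} (+0)
site 1, node AEHUX: AEUX={T} ∪ H={C} → {C,T} (+1)
site 1, node NQ: N={C} ∪ Q={G} → {C,G} (+1)
site 1, node AEHNQUX: AEHUX={C,T} ∩ NQ={C,G} → {C} (+0)
site 2, node EU: E={C} ∪ U={G} → {C,G} (+1)
site 2, node EUX: EU={C,G} ∪ X={A} → {A,C,G} (+1)
site 2, node AEUX: A={C} ∩ EUX={A,C,G} → {C} (+0)
site 2, node AEHUX: AEUX={C} ∪ H={T} → {C,T} (+1)
site 2, node NQ: N={T} ∪ Q={C} → {C,T} (+1)
site 2, node AEHNQUX: AEHUX={C,T} ∩ NQ={C,T} → {C,T} (+0)
site 3, node EU: E={A} ∩ U={A} → {A} (+0)
site 3, node EUX: EU={A} ∩ X={A} → {A} (+0)
site 3, node AEUX: A={T} ∪ EUX={A} → {A,T} (+1)
site 3, node AEHUX: AEUX={A,T} ∪ H={C} → {A,C,T} (+1)
site 3, node NQ: N={G} ∪ Q={A} → {A,G} (+1)
site 3, node AEHNQUX: AEHUX={A,C,T} ∩ NQ={A,G} → {A} (+0)
per-site changes: [3, 3, 4, 3]; total = 13

3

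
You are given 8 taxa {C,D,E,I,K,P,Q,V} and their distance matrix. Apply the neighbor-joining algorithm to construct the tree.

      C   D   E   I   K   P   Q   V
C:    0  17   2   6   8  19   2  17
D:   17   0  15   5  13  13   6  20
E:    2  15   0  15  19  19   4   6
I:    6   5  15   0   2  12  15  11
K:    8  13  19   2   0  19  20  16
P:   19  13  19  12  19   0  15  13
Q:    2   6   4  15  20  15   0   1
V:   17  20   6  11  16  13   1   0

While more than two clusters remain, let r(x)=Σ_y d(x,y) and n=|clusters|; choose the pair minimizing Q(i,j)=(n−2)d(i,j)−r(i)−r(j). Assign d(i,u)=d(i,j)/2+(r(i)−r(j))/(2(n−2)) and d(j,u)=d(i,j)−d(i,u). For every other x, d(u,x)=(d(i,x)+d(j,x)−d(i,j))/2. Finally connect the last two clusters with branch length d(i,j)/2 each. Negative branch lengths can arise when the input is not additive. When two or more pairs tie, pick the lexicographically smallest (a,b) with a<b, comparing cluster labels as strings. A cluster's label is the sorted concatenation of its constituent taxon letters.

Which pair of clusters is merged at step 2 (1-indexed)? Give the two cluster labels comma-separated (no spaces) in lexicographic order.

C,E

iteration 1: select I,K (d=2, Q=-151); attach at lengths (-19/12, 43/12); label the merged cluster IK
  updated: d(C,IK)=6, d(D,IK)=8, d(E,IK)=16, d(IK,P)=29/2, d(IK,Q)=33/2, d(IK,V)=25/2
iteration 2: select C,E (d=2, Q=-115); attach at lengths (11/10, 9/10); label the merged cluster CE
  updated: d(CE,D)=15, d(CE,IK)=10, d(CE,P)=18, d(CE,Q)=2, d(CE,V)=21/2
iteration 3: select Q,V (d=1, Q=-187/2); attach at lengths (-25/16, 41/16); label the merged cluster QV
  updated: d(CE,QV)=23/4, d(D,QV)=25/2, d(IK,QV)=14, d(P,QV)=27/2
iteration 4: select CE,QV (d=23/4, Q=-309/4); attach at lengths (27/8, 19/8); label the merged cluster CEQV
  updated: d(CEQV,D)=87/8, d(CEQV,IK)=73/8, d(CEQV,P)=103/8
iteration 5: select CEQV,P (d=103/8, Q=-95/2); attach at lengths (73/16, 133/16); label the merged cluster CEPQV
  updated: d(CEPQV,D)=11/2, d(CEPQV,IK)=43/8
iteration 6: select CEPQV,D (d=11/2, Q=-151/8); attach at lengths (23/16, 65/16); label the merged cluster CDEPQV
  updated: d(CDEPQV,IK)=63/16
iteration 7: select CDEPQV,IK (d=63/16); attach at lengths (63/32, 63/32); label the merged cluster CDEIKPQV
final tree: (((((C:11/10,E:9/10):27/8,(Q:-25/16,V:41/16):19/8):73/16,P:133/16):23/16,D:65/16):63/32,(I:-19/12,K:43/12):63/32)
total length: 529/16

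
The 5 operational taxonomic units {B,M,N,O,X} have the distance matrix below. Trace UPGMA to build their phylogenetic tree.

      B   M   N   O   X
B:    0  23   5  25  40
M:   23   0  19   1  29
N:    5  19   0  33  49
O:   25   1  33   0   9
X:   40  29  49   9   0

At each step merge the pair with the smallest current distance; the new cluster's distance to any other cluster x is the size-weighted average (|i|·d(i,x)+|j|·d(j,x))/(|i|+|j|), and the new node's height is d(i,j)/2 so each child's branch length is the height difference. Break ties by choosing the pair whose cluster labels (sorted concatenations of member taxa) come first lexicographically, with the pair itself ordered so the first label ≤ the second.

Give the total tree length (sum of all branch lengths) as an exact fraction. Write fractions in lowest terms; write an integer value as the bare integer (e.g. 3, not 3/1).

1. join M+O (d=1) ⇒ MO; edges |M|=1/2, |O|=1/2
  updated: d(B,MO)=24, d(MO,N)=26, d(MO,X)=19
2. join B+N (d=5) ⇒ BN; edges |B|=5/2, |N|=5/2
  updated: d(BN,MO)=25, d(BN,X)=89/2
3. join MO+X (d=19) ⇒ MOX; edges |MO|=9, |X|=19/2
  updated: d(BN,MOX)=63/2
4. join BN+MOX (d=63/2) ⇒ BMNOX; edges |BN|=53/4, |MOX|=25/4
final tree: ((B:5/2,N:5/2):53/4,((M:1/2,O:1/2):9,X:19/2):25/4)
total length: 44

44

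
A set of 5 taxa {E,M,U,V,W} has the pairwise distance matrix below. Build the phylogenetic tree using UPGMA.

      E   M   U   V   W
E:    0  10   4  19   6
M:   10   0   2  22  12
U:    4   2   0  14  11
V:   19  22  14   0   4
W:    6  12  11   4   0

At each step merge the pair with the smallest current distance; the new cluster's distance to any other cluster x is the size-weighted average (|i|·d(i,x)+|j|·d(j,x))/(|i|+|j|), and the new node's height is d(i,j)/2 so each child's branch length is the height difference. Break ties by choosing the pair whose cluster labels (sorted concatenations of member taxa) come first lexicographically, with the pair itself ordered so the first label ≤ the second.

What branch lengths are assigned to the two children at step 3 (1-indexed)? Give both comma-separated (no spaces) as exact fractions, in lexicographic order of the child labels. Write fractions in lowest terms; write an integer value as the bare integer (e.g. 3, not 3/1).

step 1: merge (M,U) at d=2; branch lengths M→1, U→1; new cluster MU
  updated: d(E,MU)=7, d(MU,V)=18, d(MU,W)=23/2
step 2: merge (V,W) at d=4; branch lengths V→2, W→2; new cluster VW
  updated: d(E,VW)=25/2, d(MU,VW)=59/4
step 3: merge (E,MU) at d=7; branch lengths E→7/2, MU→5/2; new cluster EMU
  updated: d(EMU,VW)=14
step 4: merge (EMU,VW) at d=14; branch lengths EMU→7/2, VW→5; new cluster EMUVW
final tree: ((E:7/2,(M:1,U:1):5/2):7/2,(V:2,W:2):5)
total length: 41/2

7/2,5/2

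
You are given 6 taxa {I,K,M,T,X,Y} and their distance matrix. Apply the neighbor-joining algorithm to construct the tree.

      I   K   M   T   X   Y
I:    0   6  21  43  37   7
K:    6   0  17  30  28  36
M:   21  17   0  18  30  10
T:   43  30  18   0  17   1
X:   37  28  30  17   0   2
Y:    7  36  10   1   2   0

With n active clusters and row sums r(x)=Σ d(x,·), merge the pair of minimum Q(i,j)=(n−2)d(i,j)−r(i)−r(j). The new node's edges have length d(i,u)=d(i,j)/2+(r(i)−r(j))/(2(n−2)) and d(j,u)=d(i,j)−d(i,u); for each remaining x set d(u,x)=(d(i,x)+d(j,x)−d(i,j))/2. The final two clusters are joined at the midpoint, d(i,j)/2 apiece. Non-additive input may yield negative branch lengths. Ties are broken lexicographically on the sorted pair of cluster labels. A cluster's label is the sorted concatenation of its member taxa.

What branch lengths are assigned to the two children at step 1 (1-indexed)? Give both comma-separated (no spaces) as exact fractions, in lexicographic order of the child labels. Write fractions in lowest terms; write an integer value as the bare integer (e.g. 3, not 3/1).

21/8,27/8

step 1: merge (I,K) at d=6, Q=-207; branch lengths I→21/8, K→27/8; new cluster IK
  updated: d(IK,M)=16, d(IK,T)=67/2, d(IK,X)=59/2, d(IK,Y)=37/2
step 2: merge (IK,M) at d=16, Q=-247/2; branch lengths IK→143/12, M→49/12; new cluster IKM
  updated: d(IKM,T)=71/4, d(IKM,X)=87/4, d(IKM,Y)=25/4
step 3: merge (IKM,T) at d=71/4, Q=-46; branch lengths IKM→91/8, T→51/8; new cluster IKMT
  updated: d(IKMT,X)=21/2, d(IKMT,Y)=-21/4
step 4: merge (IKMT,X) at d=21/2, Q=-29/4; branch lengths IKMT→13/8, X→71/8; new cluster IKMTX
  updated: d(IKMTX,Y)=-55/8
step 5: merge (IKMTX,Y) at d=-55/8; branch lengths IKMTX→-55/16, Y→-55/16; new cluster IKMTXY
final tree: (((((I:21/8,K:27/8):143/12,M:49/12):91/8,T:51/8):13/8,X:71/8):-55/16,Y:-55/16)
total length: 347/8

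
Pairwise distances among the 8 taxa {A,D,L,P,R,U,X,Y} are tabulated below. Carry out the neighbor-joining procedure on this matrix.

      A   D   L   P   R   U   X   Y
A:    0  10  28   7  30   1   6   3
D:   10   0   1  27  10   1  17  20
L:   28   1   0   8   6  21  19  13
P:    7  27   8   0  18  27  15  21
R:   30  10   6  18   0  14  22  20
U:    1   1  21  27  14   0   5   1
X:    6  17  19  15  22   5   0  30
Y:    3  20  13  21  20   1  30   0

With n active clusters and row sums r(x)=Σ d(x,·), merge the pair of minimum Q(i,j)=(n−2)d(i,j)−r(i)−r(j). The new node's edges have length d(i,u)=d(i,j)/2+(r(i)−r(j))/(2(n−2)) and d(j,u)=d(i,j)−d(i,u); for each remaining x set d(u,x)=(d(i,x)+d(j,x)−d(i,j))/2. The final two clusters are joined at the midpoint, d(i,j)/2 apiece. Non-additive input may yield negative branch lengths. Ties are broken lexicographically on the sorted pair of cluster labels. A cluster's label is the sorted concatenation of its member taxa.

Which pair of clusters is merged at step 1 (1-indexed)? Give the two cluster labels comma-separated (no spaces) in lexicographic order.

L,R

1. join L+R (d=6, Q=-180) ⇒ LR; edges |L|=1, |R|=5
  updated: d(A,LR)=26, d(D,LR)=5/2, d(LR,P)=10, d(LR,U)=29/2, d(LR,X)=35/2, d(LR,Y)=27/2
2. join D+LR (d=5/2, Q=-149) ⇒ DLR; edges |D|=3/5, |LR|=19/10
  updated: d(A,DLR)=67/4, d(DLR,P)=69/4, d(DLR,U)=13/2, d(DLR,X)=16, d(DLR,Y)=31/2
3. join U+Y (d=1, Q=-107) ⇒ UY; edges |U|=-13/4, |Y|=17/4
  updated: d(A,UY)=3/2, d(DLR,UY)=21/2, d(P,UY)=47/2, d(UY,X)=17
4. join DLR+UY (d=21/2, Q=-163/2) ⇒ DLRUY; edges |DLR|=79/12, |UY|=47/12
  updated: d(A,DLRUY)=31/8, d(DLRUY,P)=121/8, d(DLRUY,X)=45/4
5. join A+P (d=7, Q=-40) ⇒ AP; edges |A|=-25/16, |P|=137/16
  updated: d(AP,DLRUY)=6, d(AP,X)=7
6. join AP+DLRUY (d=6, Q=-97/4) ⇒ ADLPRUY; edges |AP|=7/8, |DLRUY|=41/8
  updated: d(ADLPRUY,X)=49/8
7. join ADLPRUY+X (d=49/8) ⇒ ADLPRUXY; edges |ADLPRUY|=49/16, |X|=49/16
final tree: (((A:-25/16,P:137/16):7/8,((D:3/5,(L:1,R:5):19/10):79/12,(U:-13/4,Y:17/4):47/12):41/8):49/16,X:49/16)
total length: 313/8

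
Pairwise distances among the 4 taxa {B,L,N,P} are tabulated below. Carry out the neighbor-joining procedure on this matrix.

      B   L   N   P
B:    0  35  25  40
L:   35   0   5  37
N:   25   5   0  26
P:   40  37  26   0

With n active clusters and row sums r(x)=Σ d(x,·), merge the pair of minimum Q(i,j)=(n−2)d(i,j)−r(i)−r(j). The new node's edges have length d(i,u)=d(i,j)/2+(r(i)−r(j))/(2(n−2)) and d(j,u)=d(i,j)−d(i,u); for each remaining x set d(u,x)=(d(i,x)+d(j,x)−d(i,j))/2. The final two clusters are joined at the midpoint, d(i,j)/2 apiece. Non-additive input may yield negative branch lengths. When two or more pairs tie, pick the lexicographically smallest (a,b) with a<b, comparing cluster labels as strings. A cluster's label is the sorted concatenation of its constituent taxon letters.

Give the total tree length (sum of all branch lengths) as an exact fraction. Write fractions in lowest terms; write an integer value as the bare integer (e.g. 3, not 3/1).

step 1: merge (B,P) at d=40, Q=-123; branch lengths B→77/4, P→83/4; new cluster BP
  updated: d(BP,L)=16, d(BP,N)=11/2
step 2: merge (BP,L) at d=16, Q=-53/2; branch lengths BP→33/4, L→31/4; new cluster BLP
  updated: d(BLP,N)=-11/4
step 3: merge (BLP,N) at d=-11/4; branch lengths BLP→-11/8, N→-11/8; new cluster BLNP
final tree: (((B:77/4,P:83/4):33/4,L:31/4):-11/8,N:-11/8)
total length: 213/4

213/4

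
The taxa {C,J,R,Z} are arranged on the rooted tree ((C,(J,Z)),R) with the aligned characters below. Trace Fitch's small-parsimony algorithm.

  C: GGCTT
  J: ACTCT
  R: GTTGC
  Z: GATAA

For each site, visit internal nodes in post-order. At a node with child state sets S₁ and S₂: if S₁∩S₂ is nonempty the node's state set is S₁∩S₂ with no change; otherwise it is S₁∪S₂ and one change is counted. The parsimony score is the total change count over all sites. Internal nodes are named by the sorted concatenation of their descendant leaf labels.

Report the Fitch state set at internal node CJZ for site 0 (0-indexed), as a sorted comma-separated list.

G

JZ@0: {A} ∪ {G} = {A,G} (union, +1)
CJZ@0: {G} ∩ {A,G} = {G} (intersection, +0)
CJRZ@0: {G} ∩ {G} = {G} (intersection, +0)
JZ@1: {C} ∪ {A} = {A,C} (union, +1)
CJZ@1: {G} ∪ {A,C} = {A,C,G} (union, +1)
CJRZ@1: {A,C,G} ∪ {T} = {A,C,G,T} (union, +1)
JZ@2: {T} ∩ {T} = {T} (intersection, +0)
CJZ@2: {C} ∪ {T} = {C,T} (union, +1)
CJRZ@2: {C,T} ∩ {T} = {T} (intersection, +0)
JZ@3: {C} ∪ {A} = {A,C} (union, +1)
CJZ@3: {T} ∪ {A,C} = {A,C,T} (union, +1)
CJRZ@3: {A,C,T} ∪ {G} = {A,C,G,T} (union, +1)
JZ@4: {T} ∪ {A} = {A,T} (union, +1)
CJZ@4: {T} ∩ {A,T} = {T} (intersection, +0)
CJRZ@4: {T} ∪ {C} = {C,T} (union, +1)
per-site changes: [1, 3, 1, 3, 2]; total = 10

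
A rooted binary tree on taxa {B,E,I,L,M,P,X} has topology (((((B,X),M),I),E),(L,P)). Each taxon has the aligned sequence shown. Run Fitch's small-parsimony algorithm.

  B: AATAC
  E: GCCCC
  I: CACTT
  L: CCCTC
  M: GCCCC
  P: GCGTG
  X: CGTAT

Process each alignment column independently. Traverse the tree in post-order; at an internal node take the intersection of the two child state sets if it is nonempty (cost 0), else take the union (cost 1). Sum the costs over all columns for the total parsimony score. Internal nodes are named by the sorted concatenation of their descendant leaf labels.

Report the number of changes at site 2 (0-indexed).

site 0, node BX: B={A} ∪ X={C} → {A,C} (+1)
site 0, node BMX: BX={A,C} ∪ M={G} → {A,C,G} (+1)
site 0, node BIMX: BMX={A,C,G} ∩ I={C} → {C} (+0)
site 0, node BEIMX: BIMX={C} ∪ E={G} → {C,G} (+1)
site 0, node LP: L={C} ∪ P={G} → {C,G} (+1)
site 0, node BEILMPX: BEIMX={C,G} ∩ LP={C,G} → {C,G} (+0)
site 1, node BX: B={A} ∪ X={G} → {A,G} (+1)
site 1, node BMX: BX={A,G} ∪ M={C} → {A,C,G} (+1)
site 1, node BIMX: BMX={A,C,G} ∩ I={A} → {A} (+0)
site 1, node BEIMX: BIMX={A} ∪ E={C} → {A,C} (+1)
site 1, node LP: L={C} ∩ P={C} → {C} (+0)
site 1, node BEILMPX: BEIMX={A,C} ∩ LP={C} → {C} (+0)
site 2, node BX: B={T} ∩ X={T} → {T} (+0)
site 2, node BMX: BX={T} ∪ M={C} → {C,T} (+1)
site 2, node BIMX: BMX={C,T} ∩ I={C} → {C} (+0)
site 2, node BEIMX: BIMX={C} ∩ E={C} → {C} (+0)
site 2, node LP: L={C} ∪ P={G} → {C,G} (+1)
site 2, node BEILMPX: BEIMX={C} ∩ LP={C,G} → {C} (+0)
site 3, node BX: B={A} ∩ X={A} → {A} (+0)
site 3, node BMX: BX={A} ∪ M={C} → {A,C} (+1)
site 3, node BIMX: BMX={A,C} ∪ I={T} → {A,C,T} (+1)
site 3, node BEIMX: BIMX={A,C,T} ∩ E={C} → {C} (+0)
site 3, node LP: L={T} ∩ P={T} → {T} (+0)
site 3, node BEILMPX: BEIMX={C} ∪ LP={T} → {C,T} (+1)
site 4, node BX: B={C} ∪ X={T} → {C,T} (+1)
site 4, node BMX: BX={C,T} ∩ M={C} → {C} (+0)
site 4, node BIMX: BMX={C} ∪ I={T} → {C,T} (+1)
site 4, node BEIMX: BIMX={C,T} ∩ E={C} → {C} (+0)
site 4, node LP: L={C} ∪ P={G} → {C,G} (+1)
site 4, node BEILMPX: BEIMX={C} ∩ LP={C,G} → {C} (+0)
per-site changes: [4, 3, 2, 3, 3]; total = 15

2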